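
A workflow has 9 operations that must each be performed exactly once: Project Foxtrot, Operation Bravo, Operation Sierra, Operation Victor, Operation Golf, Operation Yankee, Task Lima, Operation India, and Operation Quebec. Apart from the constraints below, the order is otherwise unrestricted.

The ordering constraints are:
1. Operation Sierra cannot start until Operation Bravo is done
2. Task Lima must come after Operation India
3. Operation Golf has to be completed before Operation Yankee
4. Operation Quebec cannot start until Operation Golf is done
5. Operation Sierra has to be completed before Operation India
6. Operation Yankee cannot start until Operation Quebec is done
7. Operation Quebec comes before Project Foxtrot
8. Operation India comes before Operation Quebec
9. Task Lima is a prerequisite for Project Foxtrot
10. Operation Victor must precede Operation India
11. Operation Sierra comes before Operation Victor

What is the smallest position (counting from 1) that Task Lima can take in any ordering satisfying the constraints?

5

Every operation that must precede Task Lima has to come before it. Tracing all chains that end at Task Lima, those operations are: Operation Bravo, Operation Sierra, Operation Victor, Operation India — 4 in total.
With 4 mandatory predecessors, the earliest Task Lima can sit is position 4+1 = 5, and placing just those 4 first achieves it.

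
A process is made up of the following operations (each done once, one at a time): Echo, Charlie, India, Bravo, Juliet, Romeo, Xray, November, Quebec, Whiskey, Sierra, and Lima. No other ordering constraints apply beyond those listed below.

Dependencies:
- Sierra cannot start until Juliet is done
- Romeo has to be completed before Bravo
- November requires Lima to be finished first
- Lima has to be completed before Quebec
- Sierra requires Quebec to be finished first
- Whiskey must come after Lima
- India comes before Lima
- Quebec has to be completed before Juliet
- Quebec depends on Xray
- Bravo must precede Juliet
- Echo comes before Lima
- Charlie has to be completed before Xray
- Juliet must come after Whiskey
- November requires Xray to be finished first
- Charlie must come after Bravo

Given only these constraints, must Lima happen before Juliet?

Yes

Chaining the stated constraints: Lima → Quebec → Juliet.
That forces Lima before Juliet in every valid schedule.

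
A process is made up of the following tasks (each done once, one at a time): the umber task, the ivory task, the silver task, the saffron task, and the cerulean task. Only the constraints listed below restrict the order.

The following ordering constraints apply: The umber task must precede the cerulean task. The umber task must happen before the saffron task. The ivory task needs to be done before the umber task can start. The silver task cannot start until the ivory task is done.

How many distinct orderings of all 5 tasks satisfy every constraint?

8

The ivory task is the only task with nothing required before it, so every ordering starts there.
Systematically extending each partial ordering one task at a time and counting, there are 8 complete orderings.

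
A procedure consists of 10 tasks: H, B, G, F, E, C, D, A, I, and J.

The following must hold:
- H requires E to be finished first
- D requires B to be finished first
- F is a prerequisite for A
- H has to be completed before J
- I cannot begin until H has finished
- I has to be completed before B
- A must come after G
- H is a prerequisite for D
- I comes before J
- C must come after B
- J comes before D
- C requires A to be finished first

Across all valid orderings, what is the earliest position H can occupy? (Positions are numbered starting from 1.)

The only task forced before H (directly or transitively) is E.
So at minimum 1 task comes before H, putting H no earlier than position 2. That position is achievable by scheduling exactly that predecessor first.

2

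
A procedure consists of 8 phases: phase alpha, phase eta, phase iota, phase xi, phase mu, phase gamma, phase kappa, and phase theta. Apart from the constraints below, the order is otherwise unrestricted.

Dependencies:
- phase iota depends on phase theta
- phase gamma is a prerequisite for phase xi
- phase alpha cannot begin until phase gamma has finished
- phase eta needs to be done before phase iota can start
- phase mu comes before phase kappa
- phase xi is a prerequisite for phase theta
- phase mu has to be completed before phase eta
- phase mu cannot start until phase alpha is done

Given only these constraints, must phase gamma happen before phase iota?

There is a constraint chain phase gamma → phase xi → phase theta → phase iota.
Hence phase gamma necessarily comes before phase iota.

Yes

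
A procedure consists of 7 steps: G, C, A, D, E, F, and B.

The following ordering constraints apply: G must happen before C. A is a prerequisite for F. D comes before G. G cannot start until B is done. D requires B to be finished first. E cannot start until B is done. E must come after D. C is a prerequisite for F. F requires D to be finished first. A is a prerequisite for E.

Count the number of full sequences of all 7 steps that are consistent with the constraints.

2 steps have no prerequisites (A, B), so any of them could come first.
Systematically extending each partial ordering one step at a time and counting, there are 17 complete orderings.

17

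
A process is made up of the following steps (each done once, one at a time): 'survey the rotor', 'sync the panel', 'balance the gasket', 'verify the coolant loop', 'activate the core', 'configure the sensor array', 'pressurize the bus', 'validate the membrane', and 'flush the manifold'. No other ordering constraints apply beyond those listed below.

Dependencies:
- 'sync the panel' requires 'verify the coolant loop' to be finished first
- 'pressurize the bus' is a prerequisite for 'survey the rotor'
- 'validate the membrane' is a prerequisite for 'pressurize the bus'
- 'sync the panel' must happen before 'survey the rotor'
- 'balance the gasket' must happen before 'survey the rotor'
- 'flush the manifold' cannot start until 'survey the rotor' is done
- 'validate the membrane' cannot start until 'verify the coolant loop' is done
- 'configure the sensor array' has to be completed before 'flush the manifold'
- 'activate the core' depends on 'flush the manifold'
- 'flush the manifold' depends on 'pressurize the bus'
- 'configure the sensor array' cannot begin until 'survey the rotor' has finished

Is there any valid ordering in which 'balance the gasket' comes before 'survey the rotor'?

Yes

'balance the gasket' is actually forced before 'survey the rotor' by the constraints, so certainly some valid ordering has 'balance the gasket' first.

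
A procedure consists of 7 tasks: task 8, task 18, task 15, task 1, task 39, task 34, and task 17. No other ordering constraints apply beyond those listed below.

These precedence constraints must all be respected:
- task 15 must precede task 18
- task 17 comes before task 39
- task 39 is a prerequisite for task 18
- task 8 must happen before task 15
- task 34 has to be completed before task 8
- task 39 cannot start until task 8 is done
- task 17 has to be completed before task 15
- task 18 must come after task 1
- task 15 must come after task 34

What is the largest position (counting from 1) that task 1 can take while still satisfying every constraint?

6

Following the constraints forward from task 1, its only required successor is task 18.
With 1 mandatory successor out of 7 tasks total, the latest slot for task 1 is 7−1 = 6, and it's reachable by doing all non-successors before task 1.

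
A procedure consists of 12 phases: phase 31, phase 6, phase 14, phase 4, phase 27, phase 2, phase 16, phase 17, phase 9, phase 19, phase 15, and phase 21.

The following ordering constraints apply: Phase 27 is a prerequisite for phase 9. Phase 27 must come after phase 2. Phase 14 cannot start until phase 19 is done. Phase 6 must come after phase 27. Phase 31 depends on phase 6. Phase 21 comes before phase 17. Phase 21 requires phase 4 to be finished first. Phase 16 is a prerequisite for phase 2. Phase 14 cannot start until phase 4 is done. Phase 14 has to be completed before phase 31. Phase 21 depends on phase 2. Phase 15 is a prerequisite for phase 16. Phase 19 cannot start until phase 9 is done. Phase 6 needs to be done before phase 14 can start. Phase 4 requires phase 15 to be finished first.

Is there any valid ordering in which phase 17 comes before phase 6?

Nothing in the constraints forces phase 6 before phase 17 — there is no chain from phase 6 to phase 17.
So a valid ordering placing phase 17 earlier than phase 6 exists.

Yes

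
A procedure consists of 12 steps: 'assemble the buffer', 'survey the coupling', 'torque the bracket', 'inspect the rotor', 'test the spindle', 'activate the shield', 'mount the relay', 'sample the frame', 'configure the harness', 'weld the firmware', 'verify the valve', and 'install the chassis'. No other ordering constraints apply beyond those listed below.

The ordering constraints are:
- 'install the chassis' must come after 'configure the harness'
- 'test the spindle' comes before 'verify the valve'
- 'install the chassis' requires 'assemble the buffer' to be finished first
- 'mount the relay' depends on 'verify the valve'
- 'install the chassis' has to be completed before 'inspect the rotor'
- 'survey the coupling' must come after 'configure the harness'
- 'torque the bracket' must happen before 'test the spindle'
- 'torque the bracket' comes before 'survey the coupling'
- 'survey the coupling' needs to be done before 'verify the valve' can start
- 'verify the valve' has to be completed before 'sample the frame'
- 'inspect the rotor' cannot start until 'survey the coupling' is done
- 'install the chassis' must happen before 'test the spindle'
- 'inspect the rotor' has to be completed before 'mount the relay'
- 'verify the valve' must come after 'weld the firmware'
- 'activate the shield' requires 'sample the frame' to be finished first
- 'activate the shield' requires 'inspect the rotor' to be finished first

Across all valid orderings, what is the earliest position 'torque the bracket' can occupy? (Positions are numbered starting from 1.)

1

'torque the bracket' has no prerequisites at all, so it can go in position 1.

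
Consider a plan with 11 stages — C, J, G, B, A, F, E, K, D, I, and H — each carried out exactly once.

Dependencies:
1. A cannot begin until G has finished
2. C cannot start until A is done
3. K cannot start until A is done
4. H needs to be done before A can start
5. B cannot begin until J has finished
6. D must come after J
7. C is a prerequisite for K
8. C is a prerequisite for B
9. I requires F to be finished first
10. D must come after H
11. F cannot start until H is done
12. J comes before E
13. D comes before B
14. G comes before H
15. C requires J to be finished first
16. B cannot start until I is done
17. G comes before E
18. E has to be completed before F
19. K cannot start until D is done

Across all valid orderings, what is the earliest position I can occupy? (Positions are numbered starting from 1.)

Every stage that must precede I has to come before it. Tracing all chains that end at I, those stages are: J, G, F, E, H — 5 in total.
With 5 mandatory predecessors, the earliest I can sit is position 5+1 = 6, and placing just those 5 first achieves it.

6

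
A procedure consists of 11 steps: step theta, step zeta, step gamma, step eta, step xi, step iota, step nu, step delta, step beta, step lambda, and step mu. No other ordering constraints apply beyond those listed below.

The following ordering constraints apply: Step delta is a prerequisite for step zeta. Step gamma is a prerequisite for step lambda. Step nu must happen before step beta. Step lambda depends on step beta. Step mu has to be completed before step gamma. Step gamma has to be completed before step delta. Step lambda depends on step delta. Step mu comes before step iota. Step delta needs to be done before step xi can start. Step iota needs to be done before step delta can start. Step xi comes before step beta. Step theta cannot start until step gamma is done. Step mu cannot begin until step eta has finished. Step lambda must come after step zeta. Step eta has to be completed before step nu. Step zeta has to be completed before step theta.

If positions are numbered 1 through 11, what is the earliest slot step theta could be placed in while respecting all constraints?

7

Every step that must precede step theta has to come before it. Tracing all chains that end at step theta, those steps are: step zeta, step gamma, step eta, step iota, step delta, step mu — 6 in total.
With 6 mandatory predecessors, the earliest step theta can sit is position 6+1 = 7, and placing just those 6 first achieves it.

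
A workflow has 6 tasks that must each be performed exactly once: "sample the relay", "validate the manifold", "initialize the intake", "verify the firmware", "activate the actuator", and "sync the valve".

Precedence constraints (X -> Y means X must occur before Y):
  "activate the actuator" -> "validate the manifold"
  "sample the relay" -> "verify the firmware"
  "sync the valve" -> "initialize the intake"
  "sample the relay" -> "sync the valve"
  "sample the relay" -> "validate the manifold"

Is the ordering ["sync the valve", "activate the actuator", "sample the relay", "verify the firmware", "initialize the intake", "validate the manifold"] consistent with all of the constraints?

In the proposed order, "sync the valve" appears before "sample the relay".
But one of the constraints requires "sample the relay" before "sync the valve", so this ordering violates it.

No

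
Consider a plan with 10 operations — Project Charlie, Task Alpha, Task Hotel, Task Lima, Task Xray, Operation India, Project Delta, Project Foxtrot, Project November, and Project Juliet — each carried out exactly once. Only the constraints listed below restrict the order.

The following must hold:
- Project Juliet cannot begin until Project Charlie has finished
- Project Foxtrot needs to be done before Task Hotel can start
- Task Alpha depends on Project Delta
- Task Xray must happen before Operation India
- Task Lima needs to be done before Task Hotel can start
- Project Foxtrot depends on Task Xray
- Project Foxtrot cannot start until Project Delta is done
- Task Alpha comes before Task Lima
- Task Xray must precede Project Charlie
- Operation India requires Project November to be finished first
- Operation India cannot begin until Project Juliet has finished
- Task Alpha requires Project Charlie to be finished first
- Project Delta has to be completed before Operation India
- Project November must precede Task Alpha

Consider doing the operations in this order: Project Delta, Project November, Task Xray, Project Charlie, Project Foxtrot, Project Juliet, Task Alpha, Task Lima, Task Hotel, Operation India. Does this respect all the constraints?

Yes

Checking each listed constraint against this order: for instance, Project Delta is in position 1 and Operation India in position 10, so that constraint holds — and the remaining constraints check out the same way.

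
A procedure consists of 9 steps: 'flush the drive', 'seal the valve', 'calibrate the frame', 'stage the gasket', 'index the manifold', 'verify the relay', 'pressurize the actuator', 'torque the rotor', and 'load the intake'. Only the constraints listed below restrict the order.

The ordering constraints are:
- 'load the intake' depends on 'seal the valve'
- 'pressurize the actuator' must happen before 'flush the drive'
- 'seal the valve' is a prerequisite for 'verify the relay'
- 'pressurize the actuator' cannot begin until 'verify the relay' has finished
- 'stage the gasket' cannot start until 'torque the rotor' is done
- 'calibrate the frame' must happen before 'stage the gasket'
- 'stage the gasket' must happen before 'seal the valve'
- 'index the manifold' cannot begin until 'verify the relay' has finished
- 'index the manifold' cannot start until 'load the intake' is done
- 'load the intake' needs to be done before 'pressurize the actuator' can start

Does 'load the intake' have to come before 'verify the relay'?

Nothing in the constraints links 'load the intake' and 'verify the relay'; they are unordered relative to each other.
A valid ordering placing 'verify the relay' before 'load the intake' exists, so the answer is no.

No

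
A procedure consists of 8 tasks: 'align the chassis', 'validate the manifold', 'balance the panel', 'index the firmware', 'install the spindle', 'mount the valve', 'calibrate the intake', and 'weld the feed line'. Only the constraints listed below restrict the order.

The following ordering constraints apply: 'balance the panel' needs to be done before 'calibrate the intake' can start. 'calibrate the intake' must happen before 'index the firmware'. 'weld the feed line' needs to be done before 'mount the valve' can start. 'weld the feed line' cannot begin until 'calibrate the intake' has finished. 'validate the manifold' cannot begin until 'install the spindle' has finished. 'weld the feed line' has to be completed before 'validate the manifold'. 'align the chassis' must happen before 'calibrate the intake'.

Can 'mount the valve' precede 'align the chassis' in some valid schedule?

No

Following 'align the chassis' → 'calibrate the intake' → 'weld the feed line' → 'mount the valve', 'align the chassis' must precede 'mount the valve' in every valid ordering.
Hence 'mount the valve' can never be scheduled before 'align the chassis'.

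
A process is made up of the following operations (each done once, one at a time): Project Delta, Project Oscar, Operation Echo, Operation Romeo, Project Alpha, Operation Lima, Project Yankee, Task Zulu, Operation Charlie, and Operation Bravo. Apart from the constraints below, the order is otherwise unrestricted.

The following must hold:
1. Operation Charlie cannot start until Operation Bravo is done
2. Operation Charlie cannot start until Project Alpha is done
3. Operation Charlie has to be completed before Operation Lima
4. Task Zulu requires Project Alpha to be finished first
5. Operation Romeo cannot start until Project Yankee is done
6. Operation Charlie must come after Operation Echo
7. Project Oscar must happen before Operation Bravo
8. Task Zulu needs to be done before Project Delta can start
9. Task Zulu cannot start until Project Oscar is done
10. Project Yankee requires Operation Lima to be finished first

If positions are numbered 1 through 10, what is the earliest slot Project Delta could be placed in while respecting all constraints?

Working backwards through the constraints from Project Delta, its full set of required predecessors is Project Oscar, Project Alpha, Task Zulu — 3 of them.
So at minimum 3 operations come before Project Delta, putting Project Delta no earlier than position 4. That position is achievable by scheduling exactly those predecessors first.

4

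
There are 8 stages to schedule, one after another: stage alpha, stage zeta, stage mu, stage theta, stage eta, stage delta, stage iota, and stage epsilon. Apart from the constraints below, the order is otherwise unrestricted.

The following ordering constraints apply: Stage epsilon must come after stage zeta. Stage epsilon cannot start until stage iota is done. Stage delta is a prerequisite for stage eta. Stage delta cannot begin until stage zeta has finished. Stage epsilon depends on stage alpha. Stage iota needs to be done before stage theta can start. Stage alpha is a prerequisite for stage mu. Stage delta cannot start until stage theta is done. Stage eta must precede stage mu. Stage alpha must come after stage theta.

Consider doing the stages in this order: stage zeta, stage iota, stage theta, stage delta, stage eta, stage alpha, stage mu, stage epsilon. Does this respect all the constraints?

Yes

Every stated constraint is respected: stage zeta sits at position 1, ahead of stage epsilon at position 8, and each of the other listed pairs likewise has the predecessor earlier in the sequence.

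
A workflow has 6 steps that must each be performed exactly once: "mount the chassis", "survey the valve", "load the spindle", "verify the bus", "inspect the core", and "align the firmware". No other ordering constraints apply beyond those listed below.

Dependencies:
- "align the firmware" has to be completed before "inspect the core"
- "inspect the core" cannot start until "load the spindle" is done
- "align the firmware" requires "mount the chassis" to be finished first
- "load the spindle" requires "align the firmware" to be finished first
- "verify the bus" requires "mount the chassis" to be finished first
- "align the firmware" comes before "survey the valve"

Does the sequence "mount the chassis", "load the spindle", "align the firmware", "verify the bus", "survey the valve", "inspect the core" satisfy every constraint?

No

The sequence places "load the spindle" ahead of "align the firmware".
But one of the constraints requires "align the firmware" before "load the spindle", so this ordering violates it.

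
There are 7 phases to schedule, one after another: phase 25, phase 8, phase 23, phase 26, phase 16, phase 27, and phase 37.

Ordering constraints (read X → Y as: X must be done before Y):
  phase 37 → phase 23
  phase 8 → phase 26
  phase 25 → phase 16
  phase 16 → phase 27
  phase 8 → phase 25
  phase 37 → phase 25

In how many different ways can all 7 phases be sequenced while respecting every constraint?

2 phases have no prerequisites (phase 8, phase 37), so any of them could come first.
Enumerating by repeatedly choosing an available phase (one whose prerequisites are all placed) gives 48 distinct complete orderings.

48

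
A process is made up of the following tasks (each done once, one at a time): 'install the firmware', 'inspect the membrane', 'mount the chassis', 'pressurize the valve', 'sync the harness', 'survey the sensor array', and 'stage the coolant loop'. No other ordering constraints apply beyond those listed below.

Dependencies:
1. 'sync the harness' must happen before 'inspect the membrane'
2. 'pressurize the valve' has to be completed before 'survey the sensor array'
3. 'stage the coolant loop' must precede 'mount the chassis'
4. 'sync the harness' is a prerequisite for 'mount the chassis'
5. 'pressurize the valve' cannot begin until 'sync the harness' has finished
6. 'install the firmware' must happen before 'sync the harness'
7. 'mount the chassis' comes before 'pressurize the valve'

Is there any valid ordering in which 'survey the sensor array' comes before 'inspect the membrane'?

Nothing in the constraints forces 'inspect the membrane' before 'survey the sensor array' — there is no chain from 'inspect the membrane' to 'survey the sensor array'.
That means at least one valid schedule has 'survey the sensor array' before 'inspect the membrane'.

Yes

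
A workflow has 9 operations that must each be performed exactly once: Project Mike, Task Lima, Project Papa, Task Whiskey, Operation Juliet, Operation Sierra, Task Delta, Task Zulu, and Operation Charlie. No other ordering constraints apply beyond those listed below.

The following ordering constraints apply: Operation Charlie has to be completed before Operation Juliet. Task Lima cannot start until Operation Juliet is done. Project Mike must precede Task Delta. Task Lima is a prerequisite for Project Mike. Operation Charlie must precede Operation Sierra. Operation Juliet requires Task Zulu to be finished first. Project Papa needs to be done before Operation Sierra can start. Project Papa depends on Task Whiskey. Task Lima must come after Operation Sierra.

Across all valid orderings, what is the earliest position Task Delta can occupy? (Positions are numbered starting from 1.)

9

Working backwards through the constraints from Task Delta, its full set of required predecessors is Project Mike, Task Lima, Project Papa, Task Whiskey, Operation Juliet, Operation Sierra, Task Zulu, Operation Charlie — 8 of them.
So at minimum 8 operations come before Task Delta, putting Task Delta no earlier than position 9. That position is achievable by scheduling exactly those predecessors first.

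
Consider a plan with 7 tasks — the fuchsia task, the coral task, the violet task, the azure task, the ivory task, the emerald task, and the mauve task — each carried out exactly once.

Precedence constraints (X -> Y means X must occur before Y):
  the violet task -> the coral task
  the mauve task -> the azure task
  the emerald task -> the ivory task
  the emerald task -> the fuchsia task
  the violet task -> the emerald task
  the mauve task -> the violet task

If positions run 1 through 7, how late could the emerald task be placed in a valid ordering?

5

Following every chain forward from the emerald task, the tasks that must come later are the fuchsia task, the ivory task — 2 of them.
So at least 2 tasks follow the emerald task, putting the emerald task no later than position 5. That position is achievable by scheduling everything else first.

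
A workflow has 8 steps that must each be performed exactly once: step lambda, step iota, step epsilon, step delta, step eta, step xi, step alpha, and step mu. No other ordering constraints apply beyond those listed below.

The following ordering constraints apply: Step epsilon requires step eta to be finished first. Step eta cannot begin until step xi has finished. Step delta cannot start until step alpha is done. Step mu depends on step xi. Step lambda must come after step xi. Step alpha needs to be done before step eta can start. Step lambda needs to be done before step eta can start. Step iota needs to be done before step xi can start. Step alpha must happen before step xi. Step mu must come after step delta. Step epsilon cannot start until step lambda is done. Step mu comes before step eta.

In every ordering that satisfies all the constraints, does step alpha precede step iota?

Nothing in the constraints links step alpha and step iota; they are unordered relative to each other.
There exist valid orderings with step iota before step alpha, so step alpha is not required to come first.

No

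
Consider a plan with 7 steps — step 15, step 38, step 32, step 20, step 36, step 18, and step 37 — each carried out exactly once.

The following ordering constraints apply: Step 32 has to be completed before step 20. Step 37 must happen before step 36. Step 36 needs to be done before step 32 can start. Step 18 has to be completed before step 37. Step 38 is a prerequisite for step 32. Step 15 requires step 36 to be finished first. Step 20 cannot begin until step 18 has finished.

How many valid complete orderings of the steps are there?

2 steps have no prerequisites (step 38, step 18), so any of them could come first.
Systematically extending each partial ordering one step at a time and counting, there are 13 complete orderings.

13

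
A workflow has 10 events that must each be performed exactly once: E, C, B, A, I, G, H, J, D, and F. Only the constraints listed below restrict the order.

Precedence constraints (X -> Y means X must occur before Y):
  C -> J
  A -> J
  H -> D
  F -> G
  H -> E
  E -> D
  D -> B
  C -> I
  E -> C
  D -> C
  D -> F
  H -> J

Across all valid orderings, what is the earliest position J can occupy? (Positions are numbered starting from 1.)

The events that are forced before J, directly or transitively, are E, C, A, H, D. That's 5 events.
So at minimum 5 events come before J, putting J no earlier than position 6. That position is achievable by scheduling exactly those predecessors first.

6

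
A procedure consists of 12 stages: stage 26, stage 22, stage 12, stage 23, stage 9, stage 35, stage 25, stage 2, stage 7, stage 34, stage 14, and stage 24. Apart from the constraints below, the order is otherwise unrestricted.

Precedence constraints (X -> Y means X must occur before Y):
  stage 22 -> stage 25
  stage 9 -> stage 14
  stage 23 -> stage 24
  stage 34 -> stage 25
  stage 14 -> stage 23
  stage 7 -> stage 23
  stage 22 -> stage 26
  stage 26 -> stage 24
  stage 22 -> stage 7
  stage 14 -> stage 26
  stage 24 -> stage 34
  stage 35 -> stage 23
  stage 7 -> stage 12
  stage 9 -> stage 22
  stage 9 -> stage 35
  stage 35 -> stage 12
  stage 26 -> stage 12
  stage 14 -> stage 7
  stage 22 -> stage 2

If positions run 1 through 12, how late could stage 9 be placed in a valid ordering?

1

The stages that are forced after stage 9, directly or by a chain of constraints, are stage 26, stage 22, stage 12, stage 23, stage 35, stage 25, stage 2, stage 7, stage 34, stage 14, stage 24. That's 11 stages.
So at least 11 stages follow stage 9, putting stage 9 no later than position 1. That position is achievable by scheduling everything else first.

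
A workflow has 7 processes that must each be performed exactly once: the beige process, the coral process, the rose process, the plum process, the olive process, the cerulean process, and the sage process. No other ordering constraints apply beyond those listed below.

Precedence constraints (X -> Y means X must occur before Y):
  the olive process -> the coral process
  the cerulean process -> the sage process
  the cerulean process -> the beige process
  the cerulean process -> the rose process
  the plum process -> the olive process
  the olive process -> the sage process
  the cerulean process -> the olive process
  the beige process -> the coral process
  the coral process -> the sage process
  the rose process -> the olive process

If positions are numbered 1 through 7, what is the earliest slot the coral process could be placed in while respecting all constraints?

The processes that are forced before the coral process, directly or transitively, are the beige process, the rose process, the plum process, the olive process, the cerulean process. That's 5 processes.
So at minimum 5 processes come before the coral process, putting the coral process no earlier than position 6. That position is achievable by scheduling exactly those predecessors first.

6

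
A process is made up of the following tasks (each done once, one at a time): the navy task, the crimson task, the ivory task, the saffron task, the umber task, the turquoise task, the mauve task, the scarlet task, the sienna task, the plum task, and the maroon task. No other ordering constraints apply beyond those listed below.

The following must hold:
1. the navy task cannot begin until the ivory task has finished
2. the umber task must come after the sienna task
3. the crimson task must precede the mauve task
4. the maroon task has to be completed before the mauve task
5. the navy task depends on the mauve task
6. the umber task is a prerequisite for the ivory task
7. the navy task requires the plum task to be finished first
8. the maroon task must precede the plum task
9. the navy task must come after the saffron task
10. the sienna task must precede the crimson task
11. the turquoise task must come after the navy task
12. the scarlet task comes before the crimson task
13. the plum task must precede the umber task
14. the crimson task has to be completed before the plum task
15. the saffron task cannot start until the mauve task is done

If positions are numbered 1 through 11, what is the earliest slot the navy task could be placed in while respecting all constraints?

Working backwards through the constraints from the navy task, its full set of required predecessors is the crimson task, the ivory task, the saffron task, the umber task, the mauve task, the scarlet task, the sienna task, the plum task, the maroon task — 9 of them.
With 9 mandatory predecessors, the earliest the navy task can sit is position 9+1 = 10, and placing just those 9 first achieves it.

10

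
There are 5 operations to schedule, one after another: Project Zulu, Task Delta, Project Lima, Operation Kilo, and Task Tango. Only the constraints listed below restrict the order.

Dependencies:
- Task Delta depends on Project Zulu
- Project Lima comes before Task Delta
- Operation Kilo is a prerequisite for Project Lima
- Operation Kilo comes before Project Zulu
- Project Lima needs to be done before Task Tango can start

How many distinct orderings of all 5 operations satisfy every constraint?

5

Only Operation Kilo has no prerequisites, so it must go first.
Systematically extending each partial ordering one operation at a time and counting, there are 5 complete orderings.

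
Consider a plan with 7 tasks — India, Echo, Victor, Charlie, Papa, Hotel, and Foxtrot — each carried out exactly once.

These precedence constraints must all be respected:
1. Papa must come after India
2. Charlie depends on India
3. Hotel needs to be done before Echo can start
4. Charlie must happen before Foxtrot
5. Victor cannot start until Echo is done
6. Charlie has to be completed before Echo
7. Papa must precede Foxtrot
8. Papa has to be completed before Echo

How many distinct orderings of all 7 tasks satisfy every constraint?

26

The tasks with no prerequisites are India, Hotel; any of them can be placed first.
Enumerating by repeatedly choosing an available task (one whose prerequisites are all placed) gives 26 distinct complete orderings.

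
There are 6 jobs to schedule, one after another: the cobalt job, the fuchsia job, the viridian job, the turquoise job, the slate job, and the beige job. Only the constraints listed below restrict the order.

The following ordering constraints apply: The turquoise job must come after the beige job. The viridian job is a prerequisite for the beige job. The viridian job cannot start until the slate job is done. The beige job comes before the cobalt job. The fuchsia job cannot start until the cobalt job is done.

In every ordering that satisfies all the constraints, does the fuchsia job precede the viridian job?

The constraints actually force the viridian job before the fuchsia job (via the viridian job → the beige job → the cobalt job → the fuchsia job), not the other way around.
So the fuchsia job does not have to come before the viridian job — it cannot.

No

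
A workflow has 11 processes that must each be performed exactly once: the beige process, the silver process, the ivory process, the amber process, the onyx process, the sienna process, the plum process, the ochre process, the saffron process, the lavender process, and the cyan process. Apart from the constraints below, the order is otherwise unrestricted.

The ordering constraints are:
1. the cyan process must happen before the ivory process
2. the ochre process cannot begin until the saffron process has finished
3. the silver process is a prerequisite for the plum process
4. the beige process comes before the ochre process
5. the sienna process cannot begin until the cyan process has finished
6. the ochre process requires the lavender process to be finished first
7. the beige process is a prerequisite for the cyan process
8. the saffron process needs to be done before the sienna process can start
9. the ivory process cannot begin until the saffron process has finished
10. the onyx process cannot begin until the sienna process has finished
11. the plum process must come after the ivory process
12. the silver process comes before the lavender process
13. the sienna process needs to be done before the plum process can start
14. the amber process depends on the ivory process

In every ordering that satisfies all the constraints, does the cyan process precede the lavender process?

No

No chain of constraints connects the cyan process to the lavender process in either direction.
So the cyan process can come before the lavender process or after — it is not forced.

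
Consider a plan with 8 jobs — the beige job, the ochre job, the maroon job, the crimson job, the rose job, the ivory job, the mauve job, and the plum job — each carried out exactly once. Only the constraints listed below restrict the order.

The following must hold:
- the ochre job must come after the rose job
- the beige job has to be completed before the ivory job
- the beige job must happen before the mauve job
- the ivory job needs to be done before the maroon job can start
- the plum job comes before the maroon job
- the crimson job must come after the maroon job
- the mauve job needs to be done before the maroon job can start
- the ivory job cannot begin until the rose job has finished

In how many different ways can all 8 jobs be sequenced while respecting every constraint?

146

3 jobs have no prerequisites (the beige job, the rose job, the plum job), so any of them could come first.
Counting all ways to extend the partial order to a total order gives 146.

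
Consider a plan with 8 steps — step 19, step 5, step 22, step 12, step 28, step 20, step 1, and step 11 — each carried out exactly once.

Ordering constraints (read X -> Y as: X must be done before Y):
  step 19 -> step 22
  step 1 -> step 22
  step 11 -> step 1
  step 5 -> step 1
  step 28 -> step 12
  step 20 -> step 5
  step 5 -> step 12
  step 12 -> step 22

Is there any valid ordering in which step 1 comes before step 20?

There is a dependency chain step 20 → step 5 → step 1, so step 1 always comes after step 20.
So no valid ordering can have step 1 before step 20.

No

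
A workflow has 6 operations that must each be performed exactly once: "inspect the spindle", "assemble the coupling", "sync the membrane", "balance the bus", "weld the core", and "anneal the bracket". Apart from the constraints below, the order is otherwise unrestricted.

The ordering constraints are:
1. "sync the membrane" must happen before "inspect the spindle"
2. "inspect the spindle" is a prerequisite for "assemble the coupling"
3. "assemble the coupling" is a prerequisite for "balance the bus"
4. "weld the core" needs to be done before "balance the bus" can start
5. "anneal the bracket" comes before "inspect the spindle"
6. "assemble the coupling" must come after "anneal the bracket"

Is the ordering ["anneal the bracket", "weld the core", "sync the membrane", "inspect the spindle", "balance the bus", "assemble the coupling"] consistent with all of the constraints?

No

In the proposed order, "balance the bus" appears before "assemble the coupling".
That contradicts the constraint that "assemble the coupling" must precede "balance the bus".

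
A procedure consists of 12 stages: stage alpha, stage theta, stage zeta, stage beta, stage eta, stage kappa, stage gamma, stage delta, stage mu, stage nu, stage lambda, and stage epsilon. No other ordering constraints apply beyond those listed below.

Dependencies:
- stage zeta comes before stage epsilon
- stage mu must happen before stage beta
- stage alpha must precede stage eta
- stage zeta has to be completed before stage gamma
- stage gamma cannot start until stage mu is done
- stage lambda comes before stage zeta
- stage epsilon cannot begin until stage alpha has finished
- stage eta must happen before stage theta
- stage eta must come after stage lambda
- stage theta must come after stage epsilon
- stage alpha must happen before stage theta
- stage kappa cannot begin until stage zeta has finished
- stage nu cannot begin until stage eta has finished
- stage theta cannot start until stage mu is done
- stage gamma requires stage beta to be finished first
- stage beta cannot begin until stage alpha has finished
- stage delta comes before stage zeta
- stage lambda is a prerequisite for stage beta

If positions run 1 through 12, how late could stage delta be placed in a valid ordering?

7

Every stage that must follow stage delta has to come after it. Tracing all chains starting from stage delta, those stages are: stage theta, stage zeta, stage kappa, stage gamma, stage epsilon — 5 in total.
So at least 5 stages follow stage delta, putting stage delta no later than position 7. That position is achievable by scheduling everything else first.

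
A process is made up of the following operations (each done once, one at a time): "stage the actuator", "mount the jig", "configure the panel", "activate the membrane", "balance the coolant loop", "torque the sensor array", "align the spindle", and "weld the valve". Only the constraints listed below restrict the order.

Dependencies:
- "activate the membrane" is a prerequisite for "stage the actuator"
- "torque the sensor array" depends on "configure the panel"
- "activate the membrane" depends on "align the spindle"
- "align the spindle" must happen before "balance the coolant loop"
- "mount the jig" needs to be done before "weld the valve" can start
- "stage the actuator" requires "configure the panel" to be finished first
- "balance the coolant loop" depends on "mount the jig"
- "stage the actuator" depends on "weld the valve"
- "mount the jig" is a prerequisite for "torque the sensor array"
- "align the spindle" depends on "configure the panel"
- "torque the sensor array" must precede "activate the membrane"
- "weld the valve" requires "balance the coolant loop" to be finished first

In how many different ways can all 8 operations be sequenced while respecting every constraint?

24

The operations with no prerequisites are "mount the jig", "configure the panel"; any of them can be placed first.
Enumerating by repeatedly choosing an available operation (one whose prerequisites are all placed) gives 24 distinct complete orderings.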